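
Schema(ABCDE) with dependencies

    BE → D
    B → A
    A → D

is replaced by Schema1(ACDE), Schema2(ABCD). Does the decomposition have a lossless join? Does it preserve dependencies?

lossy but dependency-preserving

Lossless test: (ACD)⁺ = {ACD}, which is a superkey of neither fragment — lossy.
Dependency preservation: BE → D is not contained in any single fragment, but the restricted closure of its left-hand side across the fragments still reaches the right-hand side; the remaining FDs each lie inside some fragment. All dependencies are preserved.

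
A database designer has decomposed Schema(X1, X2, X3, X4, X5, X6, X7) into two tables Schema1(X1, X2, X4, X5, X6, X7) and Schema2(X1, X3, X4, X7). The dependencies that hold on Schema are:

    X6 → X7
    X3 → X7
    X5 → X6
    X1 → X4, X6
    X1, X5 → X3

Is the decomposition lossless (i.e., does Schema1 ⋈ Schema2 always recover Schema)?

No

Common attributes: Schema1 ∩ Schema2 = {X1, X4, X7}.
Closure of {X1, X4, X7}: X1 → X4, X6 applies, adding X6. So (X1, X4, X7)⁺ = {X1, X4, X6, X7}.
The closure contains neither all of Schema1 = {X1, X2, X4, X5, X6, X7} nor all of Schema2 = {X1, X3, X4, X7}, so the common attributes are not a superkey of either fragment. The join is lossy.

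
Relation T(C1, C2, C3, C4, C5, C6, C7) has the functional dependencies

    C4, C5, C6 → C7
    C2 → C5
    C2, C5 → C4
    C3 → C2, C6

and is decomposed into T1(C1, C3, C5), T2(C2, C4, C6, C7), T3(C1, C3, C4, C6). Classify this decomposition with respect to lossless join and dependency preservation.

Lossless test (chase): Rows 1 and 3 agree on C3; apply C3→C2, C6 and equate their C2, C6 entries. Rows 1 and 3 agree on C2; apply C2→C5 and equate their C5 entries. Rows 1 and 3 agree on C2, C5; apply C2, C5→C4 and equate their C4 entries. Rows 1 and 3 agree on C4, C5, C6; apply C4, C5, C6→C7 and equate their C7 entries. No row becomes fully distinguished — the join is lossy.
Dependency preservation: the restricted closure of {C4, C5, C6} across the fragments never reaches {C7}, so C4, C5, C6 → C7 cannot be enforced without a join — not preserved.

lossy and not dependency-preserving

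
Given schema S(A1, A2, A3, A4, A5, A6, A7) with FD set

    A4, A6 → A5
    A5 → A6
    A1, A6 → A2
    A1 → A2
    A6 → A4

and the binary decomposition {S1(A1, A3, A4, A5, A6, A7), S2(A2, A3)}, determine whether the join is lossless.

No

Common attributes: S1 ∩ S2 = {A3}.
No dependency enlarges {A3}, so (A3)⁺ = {A3}.
The closure contains neither all of S1 = {A1, A3, A4, A5, A6, A7} nor all of S2 = {A2, A3}, so the common attributes are not a superkey of either fragment. The join is lossy.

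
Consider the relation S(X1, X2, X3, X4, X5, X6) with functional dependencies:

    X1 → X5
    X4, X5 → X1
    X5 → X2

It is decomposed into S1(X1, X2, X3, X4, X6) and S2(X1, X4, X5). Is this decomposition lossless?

Common attributes: S1 ∩ S2 = {X1, X4}.
Closure of {X1, X4}: X1 → X5 applies, adding X5; X5 → X2 applies, adding X2. So (X1, X4)⁺ = {X1, X2, X4, X5}.
This closure contains every attribute of S2, so S1 ∩ S2 → S2. The join is lossless.

Yes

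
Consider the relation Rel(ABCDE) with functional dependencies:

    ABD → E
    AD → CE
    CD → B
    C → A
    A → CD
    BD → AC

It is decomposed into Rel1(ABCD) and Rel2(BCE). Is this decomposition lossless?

Yes

Common attributes: Rel1 ∩ Rel2 = {BC}.
Closure of {BC}: C → A applies, adding A; A → CD applies, adding D; ABD → E applies, adding E. So (BC)⁺ = {ABCDE}.
This closure contains every attribute of Rel1, so Rel1 ∩ Rel2 → Rel1. The join is lossless.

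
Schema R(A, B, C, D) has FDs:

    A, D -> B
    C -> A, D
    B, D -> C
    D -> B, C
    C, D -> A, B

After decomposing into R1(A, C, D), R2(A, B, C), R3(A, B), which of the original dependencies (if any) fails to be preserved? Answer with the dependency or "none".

none

A, D → B: restricted closure across fragments reaches B.
C → A, D lies within R1.
B, D → C: restricted closure across fragments reaches C.
D → B, C: restricted closure across fragments reaches B, C.
C, D → A, B: restricted closure across fragments reaches A, B.
Every dependency is enforceable on the fragments, so the decomposition is dependency-preserving.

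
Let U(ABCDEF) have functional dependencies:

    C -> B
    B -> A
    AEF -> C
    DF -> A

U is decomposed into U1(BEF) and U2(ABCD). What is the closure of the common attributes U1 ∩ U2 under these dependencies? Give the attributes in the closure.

AB

U1 ∩ U2 = {B}.
B → A applies, adding A
Closure: {AB}.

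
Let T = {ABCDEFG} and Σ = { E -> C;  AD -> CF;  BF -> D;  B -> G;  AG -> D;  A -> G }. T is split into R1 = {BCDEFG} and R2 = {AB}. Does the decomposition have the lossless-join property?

Common attributes: R1 ∩ R2 = {B}.
Closure of {B}: B → G applies, adding G. So (B)⁺ = {BG}.
The closure contains neither all of R1 = {BCDEFG} nor all of R2 = {AB}, so the common attributes are not a superkey of either fragment. The join is lossy.

No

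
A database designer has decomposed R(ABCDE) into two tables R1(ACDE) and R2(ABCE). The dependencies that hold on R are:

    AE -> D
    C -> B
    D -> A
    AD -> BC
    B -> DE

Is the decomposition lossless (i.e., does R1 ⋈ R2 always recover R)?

Common attributes: R1 ∩ R2 = {ACE}.
Closure of {ACE}: AE → D applies, adding D; C → B applies, adding B. So (ACE)⁺ = {ABCDE}.
This closure contains every attribute of R1, so R1 ∩ R2 → R1. The join is lossless.

Yes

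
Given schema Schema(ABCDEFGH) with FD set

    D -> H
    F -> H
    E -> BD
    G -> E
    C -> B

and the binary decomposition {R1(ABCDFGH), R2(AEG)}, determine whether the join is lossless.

Yes

Common attributes: R1 ∩ R2 = {AG}.
Closure of {AG}: G → E applies, adding E; E → BD applies, adding BD; D → H applies, adding H. So (AG)⁺ = {ABDEGH}.
This closure contains every attribute of R2, so R1 ∩ R2 → R2. The join is lossless.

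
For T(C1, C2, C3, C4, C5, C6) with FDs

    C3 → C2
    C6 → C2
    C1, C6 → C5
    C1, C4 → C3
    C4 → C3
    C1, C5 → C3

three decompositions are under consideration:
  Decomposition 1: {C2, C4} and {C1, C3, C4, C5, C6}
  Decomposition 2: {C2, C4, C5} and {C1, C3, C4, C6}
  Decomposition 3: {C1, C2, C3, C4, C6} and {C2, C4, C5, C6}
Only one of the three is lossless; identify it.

Decomposition 1

Decomposition 1: common = {C4}, closure = {C2, C3, C4} → lossless.
Decomposition 2: common = {C4}, closure = {C2, C3, C4} → lossy.
Decomposition 3: common = {C2, C4, C6}, closure = {C2, C3, C4, C6} → lossy.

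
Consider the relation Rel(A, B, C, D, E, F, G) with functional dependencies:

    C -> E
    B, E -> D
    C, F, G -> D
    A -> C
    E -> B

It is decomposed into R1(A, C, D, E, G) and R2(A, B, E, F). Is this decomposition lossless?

No

Common attributes: R1 ∩ R2 = {A, E}.
Closure of {A, E}: A → C applies, adding C; E → B applies, adding B; B, E → D applies, adding D. So (A, E)⁺ = {A, B, C, D, E}.
The closure contains neither all of R1 = {A, C, D, E, G} nor all of R2 = {A, B, E, F}, so the common attributes are not a superkey of either fragment. The join is lossy.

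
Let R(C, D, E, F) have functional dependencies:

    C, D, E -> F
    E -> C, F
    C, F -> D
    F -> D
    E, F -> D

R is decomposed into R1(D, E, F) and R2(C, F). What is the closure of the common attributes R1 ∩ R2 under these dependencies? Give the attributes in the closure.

D, F

R1 ∩ R2 = {F}.
F → D applies, adding D
Closure: {D, F}.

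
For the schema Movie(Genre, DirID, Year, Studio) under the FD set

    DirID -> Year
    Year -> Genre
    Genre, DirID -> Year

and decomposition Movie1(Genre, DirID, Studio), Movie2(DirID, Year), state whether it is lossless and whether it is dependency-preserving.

lossless but not dependency-preserving

Lossless test: (DirID)⁺ = {Genre, DirID, Year}, which contains all of one fragment — lossless.
Dependency preservation: the restricted closure of {Year} across the fragments never reaches {Genre}, so Year → Genre cannot be enforced without a join — not preserved.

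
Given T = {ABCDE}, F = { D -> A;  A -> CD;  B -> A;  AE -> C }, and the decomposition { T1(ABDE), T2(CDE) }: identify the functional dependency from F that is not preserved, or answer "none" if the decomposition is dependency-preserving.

none

D → A lies within T1.
A → CD: restricted closure across fragments reaches CD.
B → A lies within T1.
AE → C: restricted closure across fragments reaches C.
Every dependency is enforceable on the fragments, so the decomposition is dependency-preserving.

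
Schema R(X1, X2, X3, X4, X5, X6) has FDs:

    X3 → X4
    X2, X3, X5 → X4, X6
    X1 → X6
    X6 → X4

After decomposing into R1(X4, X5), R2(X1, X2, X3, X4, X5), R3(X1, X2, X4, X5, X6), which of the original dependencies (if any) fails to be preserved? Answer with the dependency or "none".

Check X2, X3, X5 → X4, X6: no single fragment contains all of {X2, X3, X4, X5, X6}, and the restricted closure of {X2, X3, X5} across the fragments never reaches {X4, X6}.
X3 → X4 is preserved.
X1 → X6 is preserved.
X6 → X4 is preserved.

X2, X3, X5 → X4, X6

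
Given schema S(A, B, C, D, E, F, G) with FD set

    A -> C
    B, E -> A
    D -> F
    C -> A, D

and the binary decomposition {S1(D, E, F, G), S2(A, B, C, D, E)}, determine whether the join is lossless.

No

Common attributes: S1 ∩ S2 = {D, E}.
Closure of {D, E}: D → F applies, adding F. So (D, E)⁺ = {D, E, F}.
The closure contains neither all of S1 = {D, E, F, G} nor all of S2 = {A, B, C, D, E}, so the common attributes are not a superkey of either fragment. The join is lossy.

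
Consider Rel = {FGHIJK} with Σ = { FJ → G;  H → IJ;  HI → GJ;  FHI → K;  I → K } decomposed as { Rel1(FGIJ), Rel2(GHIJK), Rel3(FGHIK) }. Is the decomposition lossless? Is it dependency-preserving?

Lossless test (chase): Rows 2 and 3 agree on H; apply H→IJ and equate their IJ entries. Rows 1 and 2 agree on I; apply I→K and equate their K entries. Row 3 is now all distinguished symbols — the join is lossless.
Dependency preservation: every FD's attributes lie within a single fragment, so each can be enforced locally — preserved.

lossless and dependency-preserving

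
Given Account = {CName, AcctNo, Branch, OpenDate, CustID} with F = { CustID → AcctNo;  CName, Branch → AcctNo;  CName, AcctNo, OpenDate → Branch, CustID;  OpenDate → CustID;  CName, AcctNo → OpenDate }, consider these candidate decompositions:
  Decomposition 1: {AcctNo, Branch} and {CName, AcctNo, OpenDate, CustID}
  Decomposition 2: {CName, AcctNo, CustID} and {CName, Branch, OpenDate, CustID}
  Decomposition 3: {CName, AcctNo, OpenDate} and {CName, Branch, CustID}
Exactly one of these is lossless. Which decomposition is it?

Decomposition 1: common = {AcctNo}, closure = {AcctNo} → lossy.
Decomposition 2: common = {CName, CustID}, closure = {CName, AcctNo, Branch, OpenDate, CustID} → lossless.
Decomposition 3: common = {CName}, closure = {CName} → lossy.

Decomposition 2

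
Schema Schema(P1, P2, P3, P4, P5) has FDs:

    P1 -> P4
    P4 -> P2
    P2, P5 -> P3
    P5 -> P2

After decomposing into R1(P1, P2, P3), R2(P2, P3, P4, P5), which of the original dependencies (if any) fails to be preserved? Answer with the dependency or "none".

P1 -> P4

Check P1 → P4: no single fragment contains all of {P1, P4}, and the restricted closure of {P1} across the fragments never reaches {P4}.
P4 → P2 is preserved.
P2, P5 → P3 is preserved.
P5 → P2 is preserved.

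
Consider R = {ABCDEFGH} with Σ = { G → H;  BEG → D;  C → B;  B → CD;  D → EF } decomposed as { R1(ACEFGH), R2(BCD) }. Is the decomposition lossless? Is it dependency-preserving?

lossless but not dependency-preserving

Lossless test: (C)⁺ = {BCDEF}, which contains all of one fragment — lossless.
Dependency preservation: the restricted closure of {D} across the fragments never reaches {EF}, so D → EF cannot be enforced without a join — not preserved.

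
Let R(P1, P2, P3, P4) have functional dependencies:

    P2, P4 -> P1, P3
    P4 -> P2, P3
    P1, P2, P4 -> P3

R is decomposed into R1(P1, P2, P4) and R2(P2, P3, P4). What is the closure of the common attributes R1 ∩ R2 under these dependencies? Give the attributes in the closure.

R1 ∩ R2 = {P2, P4}.
P2, P4 → P1, P3 applies, adding P1, P3
Closure: {P1, P2, P3, P4}.

P1, P2, P3, P4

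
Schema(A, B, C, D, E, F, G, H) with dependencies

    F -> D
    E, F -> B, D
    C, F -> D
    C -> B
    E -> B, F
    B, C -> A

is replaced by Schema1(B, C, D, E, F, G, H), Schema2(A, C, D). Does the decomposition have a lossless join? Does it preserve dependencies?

lossless and dependency-preserving

Lossless test: (C, D)⁺ = {A, B, C, D}, which contains all of one fragment — lossless.
Dependency preservation: B, C → A is not contained in any single fragment, but the restricted closure of its left-hand side across the fragments still reaches the right-hand side; the remaining FDs each lie inside some fragment. All dependencies are preserved.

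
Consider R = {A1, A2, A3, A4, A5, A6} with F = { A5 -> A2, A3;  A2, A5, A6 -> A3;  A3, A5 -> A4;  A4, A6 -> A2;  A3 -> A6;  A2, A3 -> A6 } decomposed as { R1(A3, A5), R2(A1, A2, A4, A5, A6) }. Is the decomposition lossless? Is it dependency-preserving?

Lossless test: (A5)⁺ = {A2, A3, A4, A5, A6}, which contains all of one fragment — lossless.
Dependency preservation: the restricted closure of {A3} across the fragments never reaches {A6}, so A3 → A6 cannot be enforced without a join — not preserved.

lossless but not dependency-preserving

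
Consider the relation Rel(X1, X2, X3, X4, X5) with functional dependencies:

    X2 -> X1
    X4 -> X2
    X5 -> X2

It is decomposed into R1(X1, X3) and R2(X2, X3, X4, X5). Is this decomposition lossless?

Common attributes: R1 ∩ R2 = {X3}.
No dependency enlarges {X3}, so (X3)⁺ = {X3}.
The closure contains neither all of R1 = {X1, X3} nor all of R2 = {X2, X3, X4, X5}, so the common attributes are not a superkey of either fragment. The join is lossy.

No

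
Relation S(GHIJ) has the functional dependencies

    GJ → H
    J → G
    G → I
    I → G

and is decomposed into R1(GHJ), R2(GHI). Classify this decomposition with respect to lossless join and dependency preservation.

lossless and dependency-preserving

Lossless test: (GH)⁺ = {GHI}, which contains all of one fragment — lossless.
Dependency preservation: every FD's attributes lie within a single fragment, so each can be enforced locally — preserved.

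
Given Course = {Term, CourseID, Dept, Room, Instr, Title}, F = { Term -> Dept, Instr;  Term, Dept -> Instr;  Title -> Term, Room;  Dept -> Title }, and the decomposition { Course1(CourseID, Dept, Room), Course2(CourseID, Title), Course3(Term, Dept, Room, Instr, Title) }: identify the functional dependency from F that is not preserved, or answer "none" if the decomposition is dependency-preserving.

none

Term → Dept, Instr lies within Course3.
Term, Dept → Instr lies within Course3.
Title → Term, Room lies within Course3.
Dept → Title lies within Course3.
Every dependency is enforceable on the fragments, so the decomposition is dependency-preserving.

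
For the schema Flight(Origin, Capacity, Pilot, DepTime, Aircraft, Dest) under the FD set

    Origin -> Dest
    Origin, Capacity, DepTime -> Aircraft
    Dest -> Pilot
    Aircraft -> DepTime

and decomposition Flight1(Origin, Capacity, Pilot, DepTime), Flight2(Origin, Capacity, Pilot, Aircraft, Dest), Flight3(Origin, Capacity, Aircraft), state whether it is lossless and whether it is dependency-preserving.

lossy and not dependency-preserving

Lossless test (chase): Rows 1 and 2 agree on Origin; apply Origin→Dest and equate their Dest entries. Rows 1 and 3 agree on Origin; apply Origin→Dest and equate their Dest entries. Rows 1 and 3 agree on Dest; apply Dest→Pilot and equate their Pilot entries. Rows 2 and 3 agree on Aircraft; apply Aircraft→DepTime and equate their DepTime entries. No row becomes fully distinguished — the join is lossy.
Dependency preservation: the restricted closure of {Origin, Capacity, DepTime} across the fragments never reaches {Aircraft}, so Origin, Capacity, DepTime → Aircraft cannot be enforced without a join — not preserved.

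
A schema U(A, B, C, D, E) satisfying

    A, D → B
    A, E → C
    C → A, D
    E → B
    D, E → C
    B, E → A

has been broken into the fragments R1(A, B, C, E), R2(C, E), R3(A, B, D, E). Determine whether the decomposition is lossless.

Yes

Chase test. Columns are A, B, C, D, E; row i has aⱼ where attribute j ∈ Ri, else bᵢⱼ.
Initial tableau (one row per fragment):
  row 1: a1 a2 a3 b14 a5
  row 2: b21 b22 a3 b24 a5
  row 3: a1 a2 b33 a4 a5
Rows 1 and 3 agree on A, E; apply A, E→C and equate their C entries.
Rows 1 and 2 agree on C; apply C→A, D and equate their A, D entries.
Rows 1 and 3 agree on C; apply C→A, D and equate their A, D entries.
Rows 1 and 2 agree on E; apply E→B and equate their B entries.
Row 1 is now all distinguished symbols — the join is lossless.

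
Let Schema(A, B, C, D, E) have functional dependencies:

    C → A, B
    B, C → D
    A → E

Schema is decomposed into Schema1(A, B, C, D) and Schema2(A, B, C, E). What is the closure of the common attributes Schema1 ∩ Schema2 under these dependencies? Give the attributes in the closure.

A, B, C, D, E

Schema1 ∩ Schema2 = {A, B, C}.
B, C → D applies, adding D
A → E applies, adding E
Closure: {A, B, C, D, E}.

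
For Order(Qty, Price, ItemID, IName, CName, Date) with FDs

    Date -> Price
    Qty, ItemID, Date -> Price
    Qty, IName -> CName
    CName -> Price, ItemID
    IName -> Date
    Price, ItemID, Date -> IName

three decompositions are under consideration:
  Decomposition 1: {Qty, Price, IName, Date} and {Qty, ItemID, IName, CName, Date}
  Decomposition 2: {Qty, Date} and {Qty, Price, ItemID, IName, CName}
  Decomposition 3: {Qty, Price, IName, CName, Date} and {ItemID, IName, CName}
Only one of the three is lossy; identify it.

Decomposition 1: common = {Qty, IName, Date}, closure = {Qty, Price, ItemID, IName, CName, Date} → lossless.
Decomposition 2: common = {Qty}, closure = {Qty} → lossy.
Decomposition 3: common = {IName, CName}, closure = {Price, ItemID, IName, CName, Date} → lossless.

Decomposition 2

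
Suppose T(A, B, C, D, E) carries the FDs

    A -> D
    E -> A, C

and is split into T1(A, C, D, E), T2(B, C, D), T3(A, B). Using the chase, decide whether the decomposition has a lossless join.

Chase test. Columns are A, B, C, D, E; row i has aⱼ where attribute j ∈ Ti, else bᵢⱼ.
Initial tableau (one row per fragment):
  row 1: a1 b12 a3 a4 a5
  row 2: b21 a2 a3 a4 b25
  row 3: a1 a2 b33 b34 b35
Rows 1 and 3 agree on A; apply A→D and equate their D entries.
No row becomes fully distinguished — the join is lossy.

No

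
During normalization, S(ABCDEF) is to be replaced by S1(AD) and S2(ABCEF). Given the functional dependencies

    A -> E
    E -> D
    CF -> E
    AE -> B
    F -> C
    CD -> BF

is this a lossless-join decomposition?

Yes

Common attributes: S1 ∩ S2 = {A}.
Closure of {A}: A → E applies, adding E; E → D applies, adding D; AE → B applies, adding B. So (A)⁺ = {ABDE}.
This closure contains every attribute of S1, so S1 ∩ S2 → S1. The join is lossless.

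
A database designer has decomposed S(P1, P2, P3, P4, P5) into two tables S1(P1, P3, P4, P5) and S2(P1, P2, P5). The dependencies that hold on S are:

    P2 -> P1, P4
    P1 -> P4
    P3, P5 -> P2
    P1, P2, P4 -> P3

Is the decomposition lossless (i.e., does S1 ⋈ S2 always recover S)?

Common attributes: S1 ∩ S2 = {P1, P5}.
Closure of {P1, P5}: P1 → P4 applies, adding P4. So (P1, P5)⁺ = {P1, P4, P5}.
The closure contains neither all of S1 = {P1, P3, P4, P5} nor all of S2 = {P1, P2, P5}, so the common attributes are not a superkey of either fragment. The join is lossy.

No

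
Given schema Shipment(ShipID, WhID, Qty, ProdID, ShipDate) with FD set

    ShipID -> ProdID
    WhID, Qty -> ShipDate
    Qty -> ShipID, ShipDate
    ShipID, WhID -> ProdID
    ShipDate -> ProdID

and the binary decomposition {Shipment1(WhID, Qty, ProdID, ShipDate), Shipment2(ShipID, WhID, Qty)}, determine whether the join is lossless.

Common attributes: Shipment1 ∩ Shipment2 = {WhID, Qty}.
Closure of {WhID, Qty}: WhID, Qty → ShipDate applies, adding ShipDate; Qty → ShipID, ShipDate applies, adding ShipID; ShipID, WhID → ProdID applies, adding ProdID. So (WhID, Qty)⁺ = {ShipID, WhID, Qty, ProdID, ShipDate}.
This closure contains every attribute of Shipment1, so Shipment1 ∩ Shipment2 → Shipment1. The join is lossless.

Yes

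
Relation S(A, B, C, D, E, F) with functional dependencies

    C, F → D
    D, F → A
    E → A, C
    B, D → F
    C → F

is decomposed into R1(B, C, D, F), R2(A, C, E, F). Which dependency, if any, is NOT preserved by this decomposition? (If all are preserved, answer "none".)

D, F → A

Check D, F → A: no single fragment contains all of {A, D, F}, and the restricted closure of {D, F} across the fragments never reaches {A}.
C, F → D is preserved.
E → A, C is preserved.
B, D → F is preserved.
C → F is preserved.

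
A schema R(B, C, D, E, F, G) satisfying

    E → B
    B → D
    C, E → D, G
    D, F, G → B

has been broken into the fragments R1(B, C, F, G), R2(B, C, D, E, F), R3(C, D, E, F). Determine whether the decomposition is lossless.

No

Chase test. Columns are B, C, D, E, F, G; row i has aⱼ where attribute j ∈ Ri, else bᵢⱼ.
Initial tableau (one row per fragment):
  row 1: a1 a2 b13 b14 a5 a6
  row 2: a1 a2 a3 a4 a5 b26
  row 3: b31 a2 a3 a4 a5 b36
Rows 2 and 3 agree on E; apply E→B and equate their B entries.
Rows 1 and 2 agree on B; apply B→D and equate their D entries.
Rows 2 and 3 agree on C, E; apply C, E→D, G and equate their D, G entries.
No row becomes fully distinguished — the join is lossy.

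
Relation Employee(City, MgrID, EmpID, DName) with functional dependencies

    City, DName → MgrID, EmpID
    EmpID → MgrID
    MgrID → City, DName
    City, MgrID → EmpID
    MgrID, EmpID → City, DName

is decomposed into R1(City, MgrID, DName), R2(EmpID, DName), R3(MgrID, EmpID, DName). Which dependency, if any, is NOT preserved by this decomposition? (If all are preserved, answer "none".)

none

City, DName → MgrID, EmpID: restricted closure across fragments reaches MgrID, EmpID.
EmpID → MgrID lies within R3.
MgrID → City, DName lies within R1.
City, MgrID → EmpID: restricted closure across fragments reaches EmpID.
MgrID, EmpID → City, DName: restricted closure across fragments reaches City, DName.
Every dependency is enforceable on the fragments, so the decomposition is dependency-preserving.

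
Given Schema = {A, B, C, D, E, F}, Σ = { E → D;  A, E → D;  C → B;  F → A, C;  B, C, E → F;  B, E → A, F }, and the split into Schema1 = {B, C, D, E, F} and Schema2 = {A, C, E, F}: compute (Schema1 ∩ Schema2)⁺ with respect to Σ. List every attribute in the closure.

Schema1 ∩ Schema2 = {C, E, F}.
E → D applies, adding D
C → B applies, adding B
F → A, C applies, adding A
Closure: {A, B, C, D, E, F}.

A, B, C, D, E, F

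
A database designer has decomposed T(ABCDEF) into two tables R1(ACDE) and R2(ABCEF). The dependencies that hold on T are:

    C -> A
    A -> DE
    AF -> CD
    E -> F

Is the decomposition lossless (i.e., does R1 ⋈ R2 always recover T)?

Common attributes: R1 ∩ R2 = {ACE}.
Closure of {ACE}: A → DE applies, adding D; E → F applies, adding F. So (ACE)⁺ = {ACDEF}.
This closure contains every attribute of R1, so R1 ∩ R2 → R1. The join is lossless.

Yes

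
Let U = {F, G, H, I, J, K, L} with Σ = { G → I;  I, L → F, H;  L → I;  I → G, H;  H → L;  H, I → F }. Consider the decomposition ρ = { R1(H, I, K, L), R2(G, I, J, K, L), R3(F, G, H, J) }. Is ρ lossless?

Yes

Chase test. Columns are F, G, H, I, J, K, L; row i has aⱼ where attribute j ∈ Ri, else bᵢⱼ.
Initial tableau (one row per fragment):
  row 1: b11 b12 a3 a4 b15 a6 a7
  row 2: b21 a2 b23 a4 a5 a6 a7
  row 3: a1 a2 a3 b34 a5 b36 b37
Rows 2 and 3 agree on G; apply G→I and equate their I entries.
Rows 1 and 2 agree on I, L; apply I, L→F, H and equate their F, H entries.
Rows 1 and 2 agree on I; apply I→G, H and equate their G, H entries.
Rows 1 and 3 agree on H; apply H→L and equate their L entries.
Rows 1 and 3 agree on H, I; apply H, I→F and equate their F entries.
Row 2 is now all distinguished symbols — the join is lossless.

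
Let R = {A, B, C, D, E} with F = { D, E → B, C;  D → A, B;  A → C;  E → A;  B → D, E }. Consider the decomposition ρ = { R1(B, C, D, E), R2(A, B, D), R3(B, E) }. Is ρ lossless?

Yes

Chase test. Columns are A, B, C, D, E; row i has aⱼ where attribute j ∈ Ri, else bᵢⱼ.
Initial tableau (one row per fragment):
  row 1: b11 a2 a3 a4 a5
  row 2: a1 a2 b23 a4 b25
  row 3: b31 a2 b33 b34 a5
Rows 1 and 2 agree on D; apply D→A, B and equate their A, B entries.
Rows 1 and 2 agree on A; apply A→C and equate their C entries.
Rows 1 and 3 agree on E; apply E→A and equate their A entries.
Rows 1 and 2 agree on B; apply B→D, E and equate their D, E entries.
Rows 1 and 3 agree on B; apply B→D, E and equate their D, E entries.
Rows 1 and 3 agree on D, E; apply D, E→B, C and equate their B, C entries.
Row 1 is now all distinguished symbols — the join is lossless.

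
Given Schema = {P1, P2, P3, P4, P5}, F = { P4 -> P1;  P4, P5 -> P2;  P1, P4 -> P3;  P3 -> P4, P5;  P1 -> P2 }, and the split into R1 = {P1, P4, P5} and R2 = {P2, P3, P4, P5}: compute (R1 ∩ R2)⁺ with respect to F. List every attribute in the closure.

R1 ∩ R2 = {P4, P5}.
P4 → P1 applies, adding P1
P4, P5 → P2 applies, adding P2
P1, P4 → P3 applies, adding P3
Closure: {P1, P2, P3, P4, P5}.

P1, P2, P3, P4, P5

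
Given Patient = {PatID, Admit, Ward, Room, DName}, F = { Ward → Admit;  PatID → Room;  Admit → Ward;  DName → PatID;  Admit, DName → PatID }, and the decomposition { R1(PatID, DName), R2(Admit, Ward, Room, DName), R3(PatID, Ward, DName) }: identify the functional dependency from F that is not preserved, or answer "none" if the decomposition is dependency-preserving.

Check PatID → Room: no single fragment contains all of {PatID, Room}, and the restricted closure of {PatID} across the fragments never reaches {Room}.
Ward → Admit is preserved.
Admit → Ward is preserved.
DName → PatID is preserved.
Admit, DName → PatID is preserved.

PatID → Room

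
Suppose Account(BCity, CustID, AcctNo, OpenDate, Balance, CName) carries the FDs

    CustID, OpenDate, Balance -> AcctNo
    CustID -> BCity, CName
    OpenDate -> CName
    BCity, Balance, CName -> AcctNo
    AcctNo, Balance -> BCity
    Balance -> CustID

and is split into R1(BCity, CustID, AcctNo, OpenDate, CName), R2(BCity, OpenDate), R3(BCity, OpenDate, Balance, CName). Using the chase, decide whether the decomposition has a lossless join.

Chase test. Columns are BCity, CustID, AcctNo, OpenDate, Balance, CName; row i has aⱼ where attribute j ∈ Ri, else bᵢⱼ.
Initial tableau (one row per fragment):
  row 1: a1 a2 a3 a4 b15 a6
  row 2: a1 b22 b23 a4 b25 b26
  row 3: a1 b32 b33 a4 a5 a6
Rows 1 and 2 agree on OpenDate; apply OpenDate→CName and equate their CName entries.
No row becomes fully distinguished — the join is lossy.

No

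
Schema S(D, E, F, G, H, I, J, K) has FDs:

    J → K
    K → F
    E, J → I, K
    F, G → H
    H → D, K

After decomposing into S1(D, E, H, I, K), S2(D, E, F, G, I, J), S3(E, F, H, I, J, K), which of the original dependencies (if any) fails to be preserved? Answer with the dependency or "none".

Check F, G → H: no single fragment contains all of {F, G, H}, and the restricted closure of {F, G} across the fragments never reaches {H}.
J → K is preserved.
K → F is preserved.
E, J → I, K is preserved.
H → D, K is preserved.

F, G → H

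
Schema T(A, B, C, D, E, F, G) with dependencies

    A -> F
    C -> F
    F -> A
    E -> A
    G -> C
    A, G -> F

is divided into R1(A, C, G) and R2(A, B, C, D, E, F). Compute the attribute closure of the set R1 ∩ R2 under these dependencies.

A, C, F

R1 ∩ R2 = {A, C}.
A → F applies, adding F
Closure: {A, C, F}.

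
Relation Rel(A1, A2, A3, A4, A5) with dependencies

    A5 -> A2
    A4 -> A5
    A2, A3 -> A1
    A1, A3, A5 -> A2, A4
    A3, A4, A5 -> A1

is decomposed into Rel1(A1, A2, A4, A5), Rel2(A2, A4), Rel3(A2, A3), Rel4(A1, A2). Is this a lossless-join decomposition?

Chase test. Columns are A1, A2, A3, A4, A5; row i has aⱼ where attribute j ∈ Reli, else bᵢⱼ.
Initial tableau (one row per fragment):
  row 1: a1 a2 b13 a4 a5
  row 2: b21 a2 b23 a4 b25
  row 3: b31 a2 a3 b34 b35
  row 4: a1 a2 b43 b44 b45
Rows 1 and 2 agree on A4; apply A4→A5 and equate their A5 entries.
No row becomes fully distinguished — the join is lossy.

No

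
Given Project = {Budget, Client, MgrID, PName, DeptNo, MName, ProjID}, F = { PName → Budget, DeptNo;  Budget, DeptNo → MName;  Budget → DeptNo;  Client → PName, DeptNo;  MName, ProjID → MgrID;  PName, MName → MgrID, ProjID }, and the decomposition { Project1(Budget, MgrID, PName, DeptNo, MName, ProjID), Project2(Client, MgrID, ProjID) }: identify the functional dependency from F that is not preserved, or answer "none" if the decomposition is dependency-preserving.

Check Client → PName, DeptNo: no single fragment contains all of {Client, PName, DeptNo}, and the restricted closure of {Client} across the fragments never reaches {PName, DeptNo}.
PName → Budget, DeptNo is preserved.
Budget, DeptNo → MName is preserved.
Budget → DeptNo is preserved.
MName, ProjID → MgrID is preserved.
PName, MName → MgrID, ProjID is preserved.

Client → PName, DeptNo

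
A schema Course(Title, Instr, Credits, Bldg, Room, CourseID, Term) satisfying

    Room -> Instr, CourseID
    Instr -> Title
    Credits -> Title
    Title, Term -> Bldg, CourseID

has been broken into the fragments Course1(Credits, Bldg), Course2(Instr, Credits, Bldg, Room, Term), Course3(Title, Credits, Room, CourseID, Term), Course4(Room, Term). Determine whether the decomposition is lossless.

Yes

Chase test. Columns are Title, Instr, Credits, Bldg, Room, CourseID, Term; row i has aⱼ where attribute j ∈ Coursei, else bᵢⱼ.
Initial tableau (one row per fragment):
  row 1: b11 b12 a3 a4 b15 b16 b17
  row 2: b21 a2 a3 a4 a5 b26 a7
  row 3: a1 b32 a3 b34 a5 a6 a7
  row 4: b41 b42 b43 b44 a5 b46 a7
Rows 2 and 3 agree on Room; apply Room→Instr, CourseID and equate their Instr, CourseID entries.
Rows 2 and 4 agree on Room; apply Room→Instr, CourseID and equate their Instr, CourseID entries.
Rows 2 and 3 agree on Instr; apply Instr→Title and equate their Title entries.
Rows 2 and 4 agree on Instr; apply Instr→Title and equate their Title entries.
Rows 1 and 2 agree on Credits; apply Credits→Title and equate their Title entries.
Rows 2 and 3 agree on Title, Term; apply Title, Term→Bldg, CourseID and equate their Bldg, CourseID entries.
Rows 2 and 4 agree on Title, Term; apply Title, Term→Bldg, CourseID and equate their Bldg, CourseID entries.
Row 2 is now all distinguished symbols — the join is lossless.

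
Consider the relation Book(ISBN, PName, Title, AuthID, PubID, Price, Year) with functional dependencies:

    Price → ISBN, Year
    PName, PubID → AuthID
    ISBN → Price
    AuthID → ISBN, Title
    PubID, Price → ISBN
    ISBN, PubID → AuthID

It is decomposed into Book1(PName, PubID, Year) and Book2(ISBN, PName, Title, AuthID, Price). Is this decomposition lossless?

No

Common attributes: Book1 ∩ Book2 = {PName}.
No dependency enlarges {PName}, so (PName)⁺ = {PName}.
The closure contains neither all of Book1 = {PName, PubID, Year} nor all of Book2 = {ISBN, PName, Title, AuthID, Price}, so the common attributes are not a superkey of either fragment. The join is lossy.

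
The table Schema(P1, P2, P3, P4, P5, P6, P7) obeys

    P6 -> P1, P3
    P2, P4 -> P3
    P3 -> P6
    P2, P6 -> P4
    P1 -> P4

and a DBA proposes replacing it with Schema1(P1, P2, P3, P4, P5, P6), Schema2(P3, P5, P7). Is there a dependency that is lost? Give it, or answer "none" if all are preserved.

none

P6 → P1, P3 lies within Schema1.
P2, P4 → P3 lies within Schema1.
P3 → P6 lies within Schema1.
P2, P6 → P4 lies within Schema1.
P1 → P4 lies within Schema1.
Every dependency is enforceable on the fragments, so the decomposition is dependency-preserving.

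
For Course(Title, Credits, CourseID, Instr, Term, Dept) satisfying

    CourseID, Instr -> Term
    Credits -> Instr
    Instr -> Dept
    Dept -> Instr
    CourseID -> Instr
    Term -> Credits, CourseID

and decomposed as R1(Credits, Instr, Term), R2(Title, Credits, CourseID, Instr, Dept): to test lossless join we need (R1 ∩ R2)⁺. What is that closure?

Credits, Instr, Dept

R1 ∩ R2 = {Credits, Instr}.
Instr → Dept applies, adding Dept
Closure: {Credits, Instr, Dept}.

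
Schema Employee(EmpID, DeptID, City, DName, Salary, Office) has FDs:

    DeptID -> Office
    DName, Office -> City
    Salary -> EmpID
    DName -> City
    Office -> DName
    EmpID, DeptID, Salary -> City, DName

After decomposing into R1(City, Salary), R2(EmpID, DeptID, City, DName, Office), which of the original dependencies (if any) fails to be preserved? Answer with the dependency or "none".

Check Salary → EmpID: no single fragment contains all of {EmpID, Salary}, and the restricted closure of {Salary} across the fragments never reaches {EmpID}.
DeptID → Office is preserved.
DName, Office → City is preserved.
DName → City is preserved.
Office → DName is preserved.
EmpID, DeptID, Salary → City, DName is preserved.

Salary -> EmpID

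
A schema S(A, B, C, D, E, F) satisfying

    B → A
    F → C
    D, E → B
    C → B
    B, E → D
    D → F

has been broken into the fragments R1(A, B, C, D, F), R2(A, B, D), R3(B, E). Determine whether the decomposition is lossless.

No

Chase test. Columns are A, B, C, D, E, F; row i has aⱼ where attribute j ∈ Ri, else bᵢⱼ.
Initial tableau (one row per fragment):
  row 1: a1 a2 a3 a4 b15 a6
  row 2: a1 a2 b23 a4 b25 b26
  row 3: b31 a2 b33 b34 a5 b36
Rows 1 and 3 agree on B; apply B→A and equate their A entries.
Rows 1 and 2 agree on D; apply D→F and equate their F entries.
Rows 1 and 2 agree on F; apply F→C and equate their C entries.
No row becomes fully distinguished — the join is lossy.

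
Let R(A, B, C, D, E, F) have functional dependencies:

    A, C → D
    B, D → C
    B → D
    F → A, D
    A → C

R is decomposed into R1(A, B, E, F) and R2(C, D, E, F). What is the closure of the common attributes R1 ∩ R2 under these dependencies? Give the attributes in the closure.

R1 ∩ R2 = {E, F}.
F → A, D applies, adding A, D
A → C applies, adding C
Closure: {A, C, D, E, F}.

A, C, D, E, F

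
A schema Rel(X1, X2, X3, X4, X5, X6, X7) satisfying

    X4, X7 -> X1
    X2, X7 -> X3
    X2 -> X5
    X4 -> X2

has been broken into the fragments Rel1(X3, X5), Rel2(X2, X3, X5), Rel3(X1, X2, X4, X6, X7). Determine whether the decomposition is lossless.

No

Chase test. Columns are X1, X2, X3, X4, X5, X6, X7; row i has aⱼ where attribute j ∈ Reli, else bᵢⱼ.
Initial tableau (one row per fragment):
  row 1: b11 b12 a3 b14 a5 b16 b17
  row 2: b21 a2 a3 b24 a5 b26 b27
  row 3: a1 a2 b33 a4 b35 a6 a7
Rows 2 and 3 agree on X2; apply X2→X5 and equate their X5 entries.
No row becomes fully distinguished — the join is lossy.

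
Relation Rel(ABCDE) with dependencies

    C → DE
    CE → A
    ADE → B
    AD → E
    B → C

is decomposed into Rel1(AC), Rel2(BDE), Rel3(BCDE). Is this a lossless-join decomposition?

Chase test. Columns are ABCDE; row i has aⱼ where attribute j ∈ Reli, else bᵢⱼ.
Initial tableau (one row per fragment):
  row 1: a1 b12 a3 b14 b15
  row 2: b21 a2 b23 a4 a5
  row 3: b31 a2 a3 a4 a5
Rows 1 and 3 agree on C; apply C→DE and equate their DE entries.
Rows 1 and 3 agree on CE; apply CE→A and equate their A entries.
Rows 1 and 3 agree on ADE; apply ADE→B and equate their B entries.
Rows 1 and 2 agree on B; apply B→C and equate their C entries.
Rows 1 and 2 agree on CE; apply CE→A and equate their A entries.
Row 1 is now all distinguished symbols — the join is lossless.

Yes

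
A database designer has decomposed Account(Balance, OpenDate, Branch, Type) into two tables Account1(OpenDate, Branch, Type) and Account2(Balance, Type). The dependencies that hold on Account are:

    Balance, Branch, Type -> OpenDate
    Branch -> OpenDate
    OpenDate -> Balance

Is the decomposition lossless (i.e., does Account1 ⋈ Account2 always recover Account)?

No

Common attributes: Account1 ∩ Account2 = {Type}.
No dependency enlarges {Type}, so (Type)⁺ = {Type}.
The closure contains neither all of Account1 = {OpenDate, Branch, Type} nor all of Account2 = {Balance, Type}, so the common attributes are not a superkey of either fragment. The join is lossy.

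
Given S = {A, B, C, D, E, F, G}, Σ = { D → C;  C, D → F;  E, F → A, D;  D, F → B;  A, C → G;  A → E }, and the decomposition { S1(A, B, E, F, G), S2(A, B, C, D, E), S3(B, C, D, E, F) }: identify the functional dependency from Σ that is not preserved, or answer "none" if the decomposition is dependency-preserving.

A, C → G

Check A, C → G: no single fragment contains all of {A, C, G}, and the restricted closure of {A, C} across the fragments never reaches {G}.
D → C is preserved.
C, D → F is preserved.
E, F → A, D is preserved.
D, F → B is preserved.
A → E is preserved.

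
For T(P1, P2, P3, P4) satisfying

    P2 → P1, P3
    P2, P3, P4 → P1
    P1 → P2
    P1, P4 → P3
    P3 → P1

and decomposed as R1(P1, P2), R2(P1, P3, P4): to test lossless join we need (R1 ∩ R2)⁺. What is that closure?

R1 ∩ R2 = {P1}.
P1 → P2 applies, adding P2
P2 → P1, P3 applies, adding P3
Closure: {P1, P2, P3}.

P1, P2, P3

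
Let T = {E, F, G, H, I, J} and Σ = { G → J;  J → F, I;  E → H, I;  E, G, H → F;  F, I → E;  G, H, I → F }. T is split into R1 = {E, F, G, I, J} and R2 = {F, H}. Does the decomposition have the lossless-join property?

Common attributes: R1 ∩ R2 = {F}.
No dependency enlarges {F}, so (F)⁺ = {F}.
The closure contains neither all of R1 = {E, F, G, I, J} nor all of R2 = {F, H}, so the common attributes are not a superkey of either fragment. The join is lossy.

No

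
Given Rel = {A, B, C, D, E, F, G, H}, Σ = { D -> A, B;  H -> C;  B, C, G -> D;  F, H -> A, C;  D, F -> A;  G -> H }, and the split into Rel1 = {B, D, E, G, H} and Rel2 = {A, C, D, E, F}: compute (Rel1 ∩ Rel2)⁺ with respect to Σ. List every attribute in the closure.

A, B, D, E

Rel1 ∩ Rel2 = {D, E}.
D → A, B applies, adding A, B
Closure: {A, B, D, E}.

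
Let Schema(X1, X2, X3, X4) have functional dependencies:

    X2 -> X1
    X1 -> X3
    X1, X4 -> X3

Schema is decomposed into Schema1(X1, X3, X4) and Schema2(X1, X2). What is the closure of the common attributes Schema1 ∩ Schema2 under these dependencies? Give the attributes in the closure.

Schema1 ∩ Schema2 = {X1}.
X1 → X3 applies, adding X3
Closure: {X1, X3}.

X1, X3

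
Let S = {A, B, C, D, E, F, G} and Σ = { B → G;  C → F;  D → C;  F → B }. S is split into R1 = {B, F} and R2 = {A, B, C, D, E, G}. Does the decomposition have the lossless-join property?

Common attributes: R1 ∩ R2 = {B}.
Closure of {B}: B → G applies, adding G. So (B)⁺ = {B, G}.
The closure contains neither all of R1 = {B, F} nor all of R2 = {A, B, C, D, E, G}, so the common attributes are not a superkey of either fragment. The join is lossy.

No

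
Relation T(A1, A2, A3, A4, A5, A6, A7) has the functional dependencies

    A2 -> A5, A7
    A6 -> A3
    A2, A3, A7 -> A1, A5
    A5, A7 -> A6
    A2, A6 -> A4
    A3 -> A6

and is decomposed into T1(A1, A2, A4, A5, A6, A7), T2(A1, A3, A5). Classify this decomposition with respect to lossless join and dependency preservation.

lossy and not dependency-preserving

Lossless test: (A1, A5)⁺ = {A1, A5}, which is a superkey of neither fragment — lossy.
Dependency preservation: the restricted closure of {A6} across the fragments never reaches {A3}, so A6 → A3 cannot be enforced without a join — not preserved.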